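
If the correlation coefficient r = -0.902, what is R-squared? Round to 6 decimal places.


R^2 = r^2 = (-0.902)^2 = 0.813604

0.813604


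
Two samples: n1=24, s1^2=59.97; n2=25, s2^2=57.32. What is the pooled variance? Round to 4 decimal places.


sp^2 = ((n1-1)*s1^2 + (n2-1)*s2^2)/(n1+n2-2)
(n1-1)*s1^2 = 23 * 59.97 = 1379.31
(n2-1)*s2^2 = 24 * 57.32 = 1375.68
numerator = 1379.31 + 1375.68 = 2754.99
n1+n2-2 = 47
sp^2 = 2754.99 / 47 = 275499/4700 ≈ 58.616809

58.6168


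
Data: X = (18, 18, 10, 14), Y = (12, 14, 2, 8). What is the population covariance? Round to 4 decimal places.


Cov = (1/n)*sum((xi-xbar)(yi-ybar))
n = 4, xbar = 60/4 = 15, ybar = 36/4 = 9
sum((xi-xbar)(yi-ybar)) = 60
Cov = 60 / 4 = 15

15.0000


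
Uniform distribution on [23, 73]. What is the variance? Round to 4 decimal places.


Var = (b-a)^2 / 12
(b-a)^2 = (73 - 23)^2 = 2500
Var = 2500/12 ≈ 208.333333

208.3333


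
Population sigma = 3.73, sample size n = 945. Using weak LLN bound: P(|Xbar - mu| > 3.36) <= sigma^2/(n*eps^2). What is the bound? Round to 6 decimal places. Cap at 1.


bound = min(1, sigma^2/(n*eps^2))
sigma^2 = 3.73^2 = 13.9129
n*eps^2 = 945 * 3.36^2 = 945 * 11.2896 = 10668.672
sigma^2/(n*eps^2) = 13.9129 / 10668.672 ≈ 0.00130409

0.001304


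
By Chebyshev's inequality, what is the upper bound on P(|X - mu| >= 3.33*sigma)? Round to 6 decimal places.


P <= 1/k^2
k^2 = 3.33^2 = 11.0889
1/k^2 = 1 / 11.0889 ≈ 0.09018027

0.090180


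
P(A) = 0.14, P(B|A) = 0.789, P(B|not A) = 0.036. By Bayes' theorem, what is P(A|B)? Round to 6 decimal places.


P(A|B) = P(B|A)*P(A) / P(B), P(B) = P(B|A)*P(A) + P(B|not A)*P(not A)
P(B|A)*P(A) = 0.789 * 0.14 = 0.11046
P(B|not A)*P(not A) = 0.036 * 0.86 = 0.03096
P(B) = 0.11046 + 0.03096 = 0.14142
P(A|B) = 0.11046 / 0.14142 = 1841/2357 ≈ 0.78107764

0.781078


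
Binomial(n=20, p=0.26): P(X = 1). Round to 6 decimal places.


P = C(n,k) * p^k * (1-p)^(n-k)
C(20,1) = 20
p^k = 0.26^1 = 0.26
(1-p)^(n-k) = 0.74^19 ≈ 0.003276443
P = 20 * 0.26 * 0.003276443 ≈ 0.017038

0.017038


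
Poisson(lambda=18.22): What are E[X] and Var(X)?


E[X] = Var(X) = lambda = 18.22

18.22, 18.22


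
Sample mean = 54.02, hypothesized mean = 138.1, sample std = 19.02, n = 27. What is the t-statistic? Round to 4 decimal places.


t = (xbar - mu0) / (s/sqrt(n))
xbar - mu0 = 54.02 - 138.1 = -84.08
sqrt(27) ≈ 5.19615242
s/sqrt(n) = 19.02 / 5.19615242 ≈ 3.66040071
t = -84.08 / 3.66040071 ≈ -22.970163

-22.9702


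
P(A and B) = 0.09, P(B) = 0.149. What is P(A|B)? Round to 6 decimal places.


P(A|B) = P(A and B) / P(B) = 0.09 / 0.149 = 90/149 ≈ 0.60402685

0.604027


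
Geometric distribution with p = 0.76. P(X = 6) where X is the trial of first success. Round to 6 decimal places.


P = (1-p)^(k-1) * p
(1-p)^(k-1) = 0.24^5 = 0.0007962624
P = 0.0007962624 * 0.76 ≈ 0.0006051594

0.000605


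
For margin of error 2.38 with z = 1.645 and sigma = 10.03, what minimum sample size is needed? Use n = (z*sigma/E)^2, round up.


z*sigma/E = 1.645 * 10.03 / 2.38 = 6.9325
(z*sigma/E)^2 ≈ 48.059556
round up: n = 49

49


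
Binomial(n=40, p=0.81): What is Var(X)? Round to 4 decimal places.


Var = n*p*(1-p) = 40 * 0.81 * 0.19 = 6.156

6.1560


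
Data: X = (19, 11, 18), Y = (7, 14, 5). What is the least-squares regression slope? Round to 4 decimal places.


b = sum((xi-xbar)(yi-ybar)) / sum((xi-xbar)^2)
n = 3, xbar = 48/3 = 16, ybar = 26/3 ≈ 8.666667
Sxy = sum((xi-xbar)(yi-ybar)) = -39
Sxx = sum((xi-xbar)^2) = 38
b = Sxy / Sxx = -39/38 ≈ -1.026316

-1.0263


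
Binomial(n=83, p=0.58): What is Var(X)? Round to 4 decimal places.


Var = n*p*(1-p) = 83 * 0.58 * 0.42 = 20.2188

20.2188


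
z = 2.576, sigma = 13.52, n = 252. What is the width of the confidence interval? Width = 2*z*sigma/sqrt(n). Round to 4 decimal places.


width = 2*z*sigma/sqrt(n)
2*z*sigma = 2 * 2.576 * 13.52 = 69.65504
sqrt(252) ≈ 15.874508
width = 69.65504 / 15.874508 ≈ 4.387855

4.3879


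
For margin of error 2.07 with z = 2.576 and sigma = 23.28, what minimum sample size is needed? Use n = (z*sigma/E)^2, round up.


z*sigma/E = 2.576 * 23.28 / 2.07 = 10864/375 ≈ 28.970667
(z*sigma/E)^2 ≈ 839.299527
round up: n = 840

840


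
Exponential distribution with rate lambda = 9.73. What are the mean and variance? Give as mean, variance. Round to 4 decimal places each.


mean = 1/lam, var = 1/lam^2
mean = 1 / 9.73 = 100/973 ≈ 0.102775
lam^2 = 9.73^2 = 94.6729
var = 1 / 94.6729 ≈ 0.010563

0.1028, 0.0106


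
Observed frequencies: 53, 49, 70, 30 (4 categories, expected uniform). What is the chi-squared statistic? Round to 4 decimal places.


chi2 = sum((O-E)^2/E), E = total/4
total = 202, E = 202/4 = 50.5
(53 - 50.5)^2 / 50.5 = 6.25 / 50.5 = 25/202 ≈ 0.123762
(49 - 50.5)^2 / 50.5 = 2.25 / 50.5 = 9/202 ≈ 0.044554
(70 - 50.5)^2 / 50.5 = 380.25 / 50.5 = 1521/202 ≈ 7.529703
(30 - 50.5)^2 / 50.5 = 420.25 / 50.5 = 1681/202 ≈ 8.321782
chi2 = 1618/101 ≈ 16.019802

16.0198


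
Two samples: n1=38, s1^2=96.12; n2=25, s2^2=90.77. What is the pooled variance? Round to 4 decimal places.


sp^2 = ((n1-1)*s1^2 + (n2-1)*s2^2)/(n1+n2-2)
(n1-1)*s1^2 = 37 * 96.12 = 3556.44
(n2-1)*s2^2 = 24 * 90.77 = 2178.48
numerator = 3556.44 + 2178.48 = 5734.92
n1+n2-2 = 61
sp^2 = 5734.92 / 61 = 143373/1525 ≈ 94.015082

94.0151


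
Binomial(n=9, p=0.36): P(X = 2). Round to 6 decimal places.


P = C(n,k) * p^k * (1-p)^(n-k)
C(9,2) = 36
p^k = 0.36^2 = 0.1296
(1-p)^(n-k) = 0.64^7 ≈ 0.04398047
P = 36 * 0.1296 * 0.04398047 ≈ 0.205195

0.205195


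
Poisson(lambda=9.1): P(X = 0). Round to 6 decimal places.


P = e^(-lam) * lam^k / k!
e^(-9.1) ≈ 0.0001116658
lam^k = 9.1^0 = 1
k! = 0! = 1
P = 0.0001116658 * 1 / 1 ≈ 0.000112

0.000112


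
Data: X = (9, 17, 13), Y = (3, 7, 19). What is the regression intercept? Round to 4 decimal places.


a = ybar - b*xbar, where b = sum((xi-xbar)(yi-ybar)) / sum((xi-xbar)^2)
n = 3, xbar = 39/3 = 13, ybar = 29/3 ≈ 9.666667
Sxy = sum((xi-xbar)(yi-ybar)) = 16
Sxx = sum((xi-xbar)^2) = 32
b = Sxy / Sxx = 0.5
a = 9.666667 - 0.5 * 13 = 19/6 ≈ 3.166667

3.1667


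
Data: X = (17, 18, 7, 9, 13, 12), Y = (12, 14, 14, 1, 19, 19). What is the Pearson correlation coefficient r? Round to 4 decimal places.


r = sum((xi-xbar)(yi-ybar)) / sqrt(sum((xi-xbar)^2) * sum((yi-ybar)^2))
n = 6, xbar = 76/6 = 38/3 ≈ 12.666667, ybar = 79/6 ≈ 13.166667
Sxy = sum((xi-xbar)(yi-ybar)) = 112/3 ≈ 37.333333
Sxx = sum((xi-xbar)^2) = 280/3 ≈ 93.333333
Syy = sum((yi-ybar)^2) = 1313/6 ≈ 218.833333
sqrt(Sxx*Syy) ≈ 142.914116
r = Sxy / sqrt(Sxx*Syy) = 37.333333 / 142.914116 ≈ 0.261229

0.2612


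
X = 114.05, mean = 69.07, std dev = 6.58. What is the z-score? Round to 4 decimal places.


z = (X - mu) / sigma
X - mu = 114.05 - 69.07 = 44.98
z = 44.98 / 6.58 = 2249/329 ≈ 6.835866

6.8359


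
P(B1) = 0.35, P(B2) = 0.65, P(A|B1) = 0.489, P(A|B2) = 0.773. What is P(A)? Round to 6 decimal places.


P(A) = P(A|B1)*P(B1) + P(A|B2)*P(B2)
P(A|B1)*P(B1) = 0.489 * 0.35 = 0.17115
P(A|B2)*P(B2) = 0.773 * 0.65 = 0.50245
P(A) = 0.17115 + 0.50245 = 0.6736

0.673600


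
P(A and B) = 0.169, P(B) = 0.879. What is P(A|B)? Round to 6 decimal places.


P(A|B) = P(A and B) / P(B) = 0.169 / 0.879 = 169/879 ≈ 0.19226394

0.192264


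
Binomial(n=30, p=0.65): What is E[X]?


E[X] = n*p = 30 * 0.65 = 19.5

19.5


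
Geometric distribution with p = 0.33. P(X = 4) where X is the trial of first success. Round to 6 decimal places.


P = (1-p)^(k-1) * p
(1-p)^(k-1) = 0.67^3 = 0.300763
P = 0.300763 * 0.33 = 0.09925179

0.099252


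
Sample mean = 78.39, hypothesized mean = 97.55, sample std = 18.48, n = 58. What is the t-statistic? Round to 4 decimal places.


t = (xbar - mu0) / (s/sqrt(n))
xbar - mu0 = 78.39 - 97.55 = -19.16
sqrt(58) ≈ 7.61577311
s/sqrt(n) = 18.48 / 7.61577311 ≈ 2.42654288
t = -19.16 / 2.42654288 ≈ -7.896007

-7.8960


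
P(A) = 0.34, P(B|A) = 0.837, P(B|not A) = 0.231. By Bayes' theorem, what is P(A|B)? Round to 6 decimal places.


P(A|B) = P(B|A)*P(A) / P(B), P(B) = P(B|A)*P(A) + P(B|not A)*P(not A)
P(B|A)*P(A) = 0.837 * 0.34 = 0.28458
P(B|not A)*P(not A) = 0.231 * 0.66 = 0.15246
P(B) = 0.28458 + 0.15246 = 0.43704
P(A|B) = 0.28458 / 0.43704 = 1581/2428 ≈ 0.65115321

0.651153


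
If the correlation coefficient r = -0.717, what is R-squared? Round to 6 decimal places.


R^2 = r^2 = (-0.717)^2 = 0.514089

0.514089


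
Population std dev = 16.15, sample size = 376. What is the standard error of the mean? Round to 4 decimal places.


SE = sigma / sqrt(n)
sqrt(376) ≈ 19.390719
SE = 16.15 / 19.390719 ≈ 0.832873

0.8329


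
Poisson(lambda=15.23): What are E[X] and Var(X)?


E[X] = Var(X) = lambda = 15.23

15.23, 15.23


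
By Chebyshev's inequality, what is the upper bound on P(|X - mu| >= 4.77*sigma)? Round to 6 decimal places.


P <= 1/k^2
k^2 = 4.77^2 = 22.7529
1/k^2 = 1 / 22.7529 ≈ 0.04395044

0.043950


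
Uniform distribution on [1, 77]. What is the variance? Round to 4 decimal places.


Var = (b-a)^2 / 12
(b-a)^2 = (77 - 1)^2 = 5776
Var = 5776/12 ≈ 481.333333

481.3333


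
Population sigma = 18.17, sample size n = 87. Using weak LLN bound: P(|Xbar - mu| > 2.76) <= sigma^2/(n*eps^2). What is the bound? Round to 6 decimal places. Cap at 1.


bound = min(1, sigma^2/(n*eps^2))
sigma^2 = 18.17^2 = 330.1489
n*eps^2 = 87 * 2.76^2 = 87 * 7.6176 = 662.7312
sigma^2/(n*eps^2) = 330.1489 / 662.7312 ≈ 0.49816411

0.498164


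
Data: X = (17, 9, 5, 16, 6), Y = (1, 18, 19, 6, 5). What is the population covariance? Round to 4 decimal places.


Cov = (1/n)*sum((xi-xbar)(yi-ybar))
n = 5, xbar = 53/5 = 10.6, ybar = 49/5 = 9.8
sum((xi-xbar)(yi-ybar)) = -119.4
Cov = -119.4 / 5 = -23.88

-23.8800


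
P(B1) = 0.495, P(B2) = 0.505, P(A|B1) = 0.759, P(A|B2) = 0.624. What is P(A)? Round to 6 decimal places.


P(A) = P(A|B1)*P(B1) + P(A|B2)*P(B2)
P(A|B1)*P(B1) = 0.759 * 0.495 = 0.375705
P(A|B2)*P(B2) = 0.624 * 0.505 = 0.31512
P(A) = 0.375705 + 0.31512 = 0.690825

0.690825


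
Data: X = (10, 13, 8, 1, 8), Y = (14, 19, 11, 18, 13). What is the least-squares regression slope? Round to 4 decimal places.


b = sum((xi-xbar)(yi-ybar)) / sum((xi-xbar)^2)
n = 5, xbar = 40/5 = 8, ybar = 75/5 = 15
Sxy = sum((xi-xbar)(yi-ybar)) = -3
Sxx = sum((xi-xbar)^2) = 78
b = Sxy / Sxx = -1/26 ≈ -0.038462

-0.0385


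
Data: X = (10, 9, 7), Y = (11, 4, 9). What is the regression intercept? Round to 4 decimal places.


a = ybar - b*xbar, where b = sum((xi-xbar)(yi-ybar)) / sum((xi-xbar)^2)
n = 3, xbar = 26/3 ≈ 8.666667, ybar = 24/3 = 8
Sxy = sum((xi-xbar)(yi-ybar)) = 1
Sxx = sum((xi-xbar)^2) = 14/3 ≈ 4.666667
b = Sxy / Sxx = 3/14 ≈ 0.214286
a = 8 - 0.214286 * 8.666667 = 43/7 ≈ 6.142857

6.1429


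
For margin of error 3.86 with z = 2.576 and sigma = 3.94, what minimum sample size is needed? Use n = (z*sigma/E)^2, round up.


z*sigma/E = 2.576 * 3.94 / 3.86 ≈ 2.629389
(z*sigma/E)^2 ≈ 6.913684
round up: n = 7

7


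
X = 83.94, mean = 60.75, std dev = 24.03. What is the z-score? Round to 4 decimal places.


z = (X - mu) / sigma
X - mu = 83.94 - 60.75 = 23.19
z = 23.19 / 24.03 = 773/801 ≈ 0.965044

0.9650


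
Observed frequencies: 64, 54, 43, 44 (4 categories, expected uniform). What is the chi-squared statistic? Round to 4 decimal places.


chi2 = sum((O-E)^2/E), E = total/4
total = 205, E = 205/4 = 51.25
(64 - 51.25)^2 / 51.25 = 162.5625 / 51.25 = 2601/820 ≈ 3.171951
(54 - 51.25)^2 / 51.25 = 7.5625 / 51.25 = 121/820 ≈ 0.147561
(43 - 51.25)^2 / 51.25 = 68.0625 / 51.25 = 1089/820 ≈ 1.328049
(44 - 51.25)^2 / 51.25 = 52.5625 / 51.25 = 841/820 ≈ 1.025610
chi2 = 1163/205 ≈ 5.673171

5.6732


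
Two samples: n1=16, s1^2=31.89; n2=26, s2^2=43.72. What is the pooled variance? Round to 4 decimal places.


sp^2 = ((n1-1)*s1^2 + (n2-1)*s2^2)/(n1+n2-2)
(n1-1)*s1^2 = 15 * 31.89 = 478.35
(n2-1)*s2^2 = 25 * 43.72 = 1093
numerator = 478.35 + 1093 = 1571.35
n1+n2-2 = 40
sp^2 = 1571.35 / 40 = 39.28375

39.2838


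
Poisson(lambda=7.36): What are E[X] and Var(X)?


E[X] = Var(X) = lambda = 7.36

7.36, 7.36


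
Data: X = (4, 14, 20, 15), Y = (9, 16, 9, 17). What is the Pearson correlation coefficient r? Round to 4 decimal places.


r = sum((xi-xbar)(yi-ybar)) / sqrt(sum((xi-xbar)^2) * sum((yi-ybar)^2))
n = 4, xbar = 53/4 = 13.25, ybar = 51/4 = 12.75
Sxy = sum((xi-xbar)(yi-ybar)) = 19.25
Sxx = sum((xi-xbar)^2) = 134.75
Syy = sum((yi-ybar)^2) = 56.75
sqrt(Sxx*Syy) ≈ 87.447484
r = Sxy / sqrt(Sxx*Syy) = 19.25 / 87.447484 ≈ 0.220132

0.2201


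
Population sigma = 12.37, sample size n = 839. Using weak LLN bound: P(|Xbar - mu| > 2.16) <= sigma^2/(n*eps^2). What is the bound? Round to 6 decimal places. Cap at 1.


bound = min(1, sigma^2/(n*eps^2))
sigma^2 = 12.37^2 = 153.0169
n*eps^2 = 839 * 2.16^2 = 839 * 4.6656 = 3914.4384
sigma^2/(n*eps^2) = 153.0169 / 3914.4384 ≈ 0.03909038

0.039090


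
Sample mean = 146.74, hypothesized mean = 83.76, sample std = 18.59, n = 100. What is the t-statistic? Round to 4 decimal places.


t = (xbar - mu0) / (s/sqrt(n))
xbar - mu0 = 146.74 - 83.76 = 62.98
sqrt(100) = 10
s/sqrt(n) = 18.59 / 10 = 1.859
t = 62.98 / 1.859 = 62980/1859 ≈ 33.878429

33.8784


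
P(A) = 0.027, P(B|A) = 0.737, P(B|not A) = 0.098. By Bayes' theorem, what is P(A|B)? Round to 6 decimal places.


P(A|B) = P(B|A)*P(A) / P(B), P(B) = P(B|A)*P(A) + P(B|not A)*P(not A)
P(B|A)*P(A) = 0.737 * 0.027 = 0.019899
P(B|not A)*P(not A) = 0.098 * 0.973 = 0.095354
P(B) = 0.019899 + 0.095354 = 0.115253
P(A|B) = 0.019899 / 0.115253 ≈ 0.17265494

0.172655


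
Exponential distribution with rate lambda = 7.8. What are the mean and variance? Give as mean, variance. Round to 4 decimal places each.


mean = 1/lam, var = 1/lam^2
mean = 1 / 7.8 = 5/39 ≈ 0.128205
lam^2 = 7.8^2 = 60.84
var = 1 / 60.84 = 25/1521 ≈ 0.016437

0.1282, 0.0164


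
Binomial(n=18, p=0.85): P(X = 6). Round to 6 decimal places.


P = C(n,k) * p^k * (1-p)^(n-k)
C(18,6) = 18564
p^k = 0.85^6 ≈ 0.3771495
(1-p)^(n-k) = 0.15^12 ≈ 0.0000000001297463
P = 18564 * 0.3771495 * 0.0000000001297463 ≈ 0.000001

0.000001


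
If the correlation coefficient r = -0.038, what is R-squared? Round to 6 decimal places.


R^2 = r^2 = (-0.038)^2 = 0.001444

0.001444


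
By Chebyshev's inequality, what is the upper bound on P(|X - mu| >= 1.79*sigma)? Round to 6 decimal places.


P <= 1/k^2
k^2 = 1.79^2 = 3.2041
1/k^2 = 1 / 3.2041 ≈ 0.31210012

0.312100


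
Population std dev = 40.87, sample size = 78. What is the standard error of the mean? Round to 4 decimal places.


SE = sigma / sqrt(n)
sqrt(78) ≈ 8.831761
SE = 40.87 / 8.831761 ≈ 4.627616

4.6276


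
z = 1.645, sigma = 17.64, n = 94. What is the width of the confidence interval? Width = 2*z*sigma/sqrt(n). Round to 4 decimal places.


width = 2*z*sigma/sqrt(n)
2*z*sigma = 2 * 1.645 * 17.64 = 58.0356
sqrt(94) ≈ 9.695360
width = 58.0356 / 9.695360 ≈ 5.985915

5.9859


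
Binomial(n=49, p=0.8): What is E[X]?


E[X] = n*p = 49 * 0.8 = 39.2

39.2


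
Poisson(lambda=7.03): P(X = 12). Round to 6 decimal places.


P = e^(-lam) * lam^k / k!
e^(-7.03) ≈ 0.0008849318
lam^k = 7.03^12 ≈ 14570145886.022260
k! = 12! = 479001600
P = 0.0008849318 * 14570145886.022260 / 479001600 ≈ 0.026918

0.026918


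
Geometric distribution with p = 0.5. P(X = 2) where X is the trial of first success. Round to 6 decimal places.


P = (1-p)^(k-1) * p
(1-p)^(k-1) = 0.5^1 = 0.5
P = 0.5 * 0.5 = 0.25

0.250000


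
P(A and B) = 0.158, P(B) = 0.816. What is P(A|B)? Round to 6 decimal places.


P(A|B) = P(A and B) / P(B) = 0.158 / 0.816 = 79/408 ≈ 0.19362745

0.193627


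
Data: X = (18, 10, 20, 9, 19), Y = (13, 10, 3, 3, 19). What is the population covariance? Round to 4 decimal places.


Cov = (1/n)*sum((xi-xbar)(yi-ybar))
n = 5, xbar = 76/5 = 15.2, ybar = 48/5 = 9.6
sum((xi-xbar)(yi-ybar)) = 52.4
Cov = 52.4 / 5 = 10.48

10.4800


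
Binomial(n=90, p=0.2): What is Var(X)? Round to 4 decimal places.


Var = n*p*(1-p) = 90 * 0.2 * 0.8 = 14.4

14.4000


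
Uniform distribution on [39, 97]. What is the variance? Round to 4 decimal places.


Var = (b-a)^2 / 12
(b-a)^2 = (97 - 39)^2 = 3364
Var = 3364/12 ≈ 280.333333

280.3333


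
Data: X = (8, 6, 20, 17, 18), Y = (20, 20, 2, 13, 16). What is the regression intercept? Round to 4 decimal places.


a = ybar - b*xbar, where b = sum((xi-xbar)(yi-ybar)) / sum((xi-xbar)^2)
n = 5, xbar = 69/5 = 13.8, ybar = 71/5 = 14.2
Sxy = sum((xi-xbar)(yi-ybar)) = -150.8
Sxx = sum((xi-xbar)^2) = 160.8
b = Sxy / Sxx = -377/402 ≈ -0.937811
a = 14.2 - (-0.937811) * 13.8 = 3637/134 ≈ 27.141791

27.1418


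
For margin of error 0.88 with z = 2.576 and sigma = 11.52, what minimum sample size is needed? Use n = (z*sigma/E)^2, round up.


z*sigma/E = 2.576 * 11.52 / 0.88 = 46368/1375 ≈ 33.722182
(z*sigma/E)^2 ≈ 1137.185547
round up: n = 1138

1138


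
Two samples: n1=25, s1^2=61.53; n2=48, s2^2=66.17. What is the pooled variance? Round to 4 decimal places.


sp^2 = ((n1-1)*s1^2 + (n2-1)*s2^2)/(n1+n2-2)
(n1-1)*s1^2 = 24 * 61.53 = 1476.72
(n2-1)*s2^2 = 47 * 66.17 = 3109.99
numerator = 1476.72 + 3109.99 = 4586.71
n1+n2-2 = 71
sp^2 = 4586.71 / 71 = 458671/7100 ≈ 64.601549

64.6015


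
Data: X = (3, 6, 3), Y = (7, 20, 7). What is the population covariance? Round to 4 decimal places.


Cov = (1/n)*sum((xi-xbar)(yi-ybar))
n = 3, xbar = 12/3 = 4, ybar = 34/3 ≈ 11.333333
sum((xi-xbar)(yi-ybar)) = 26
Cov = 26 / 3 = 26/3 ≈ 8.666667

8.6667


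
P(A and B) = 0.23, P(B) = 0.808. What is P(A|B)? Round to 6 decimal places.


P(A|B) = P(A and B) / P(B) = 0.23 / 0.808 = 115/404 ≈ 0.28465347

0.284653


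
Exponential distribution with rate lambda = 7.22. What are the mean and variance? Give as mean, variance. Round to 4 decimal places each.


mean = 1/lam, var = 1/lam^2
mean = 1 / 7.22 = 50/361 ≈ 0.138504
lam^2 = 7.22^2 = 52.1284
var = 1 / 52.1284 ≈ 0.019183

0.1385, 0.0192


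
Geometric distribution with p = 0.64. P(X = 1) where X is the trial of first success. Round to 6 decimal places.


P = (1-p)^(k-1) * p
(1-p)^(k-1) = 0.36^0 = 1
P = 1 * 0.64 = 0.64

0.640000


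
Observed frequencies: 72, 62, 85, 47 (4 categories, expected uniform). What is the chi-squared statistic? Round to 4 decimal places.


chi2 = sum((O-E)^2/E), E = total/4
total = 266, E = 266/4 = 66.5
(72 - 66.5)^2 / 66.5 = 30.25 / 66.5 = 121/266 ≈ 0.454887
(62 - 66.5)^2 / 66.5 = 20.25 / 66.5 = 81/266 ≈ 0.304511
(85 - 66.5)^2 / 66.5 = 342.25 / 66.5 = 1369/266 ≈ 5.146617
(47 - 66.5)^2 / 66.5 = 380.25 / 66.5 = 1521/266 ≈ 5.718045
chi2 = 1546/133 ≈ 11.624060

11.6241


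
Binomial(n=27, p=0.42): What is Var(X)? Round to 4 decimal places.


Var = n*p*(1-p) = 27 * 0.42 * 0.58 = 6.5772

6.5772


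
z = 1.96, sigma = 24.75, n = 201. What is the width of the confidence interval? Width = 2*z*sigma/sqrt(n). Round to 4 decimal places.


width = 2*z*sigma/sqrt(n)
2*z*sigma = 2 * 1.96 * 24.75 = 97.02
sqrt(201) ≈ 14.177447
width = 97.02 / 14.177447 ≈ 6.843263

6.8433


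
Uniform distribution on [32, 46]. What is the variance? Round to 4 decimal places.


Var = (b-a)^2 / 12
(b-a)^2 = (46 - 32)^2 = 196
Var = 196/12 ≈ 16.333333

16.3333


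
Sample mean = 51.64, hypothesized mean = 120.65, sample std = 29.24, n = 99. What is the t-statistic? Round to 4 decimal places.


t = (xbar - mu0) / (s/sqrt(n))
xbar - mu0 = 51.64 - 120.65 = -69.01
sqrt(99) ≈ 9.94987437
s/sqrt(n) = 29.24 / 9.94987437 ≈ 2.93873057
t = -69.01 / 2.93873057 ≈ -23.482929

-23.4829


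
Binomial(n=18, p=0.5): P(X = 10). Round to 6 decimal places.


P = C(n,k) * p^k * (1-p)^(n-k)
C(18,10) = 43758
p^k = 0.5^10 = 0.0009765625
(1-p)^(n-k) = 0.5^8 = 0.00390625
P = 43758 * 0.0009765625 * 0.00390625 ≈ 0.166924

0.166924


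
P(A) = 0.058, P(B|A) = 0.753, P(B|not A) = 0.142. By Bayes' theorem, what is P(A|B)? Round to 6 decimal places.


P(A|B) = P(B|A)*P(A) / P(B), P(B) = P(B|A)*P(A) + P(B|not A)*P(not A)
P(B|A)*P(A) = 0.753 * 0.058 = 0.043674
P(B|not A)*P(not A) = 0.142 * 0.942 = 0.133764
P(B) = 0.043674 + 0.133764 = 0.177438
P(A|B) = 0.043674 / 0.177438 ≈ 0.24613668

0.246137


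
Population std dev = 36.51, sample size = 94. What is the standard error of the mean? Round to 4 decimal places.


SE = sigma / sqrt(n)
sqrt(94) ≈ 9.695360
SE = 36.51 / 9.695360 ≈ 3.765719

3.7657


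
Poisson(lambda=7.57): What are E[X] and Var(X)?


E[X] = Var(X) = lambda = 7.57

7.57, 7.57


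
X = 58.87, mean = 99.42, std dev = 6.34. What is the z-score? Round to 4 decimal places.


z = (X - mu) / sigma
X - mu = 58.87 - 99.42 = -40.55
z = -40.55 / 6.34 = -4055/634 ≈ -6.395899

-6.3959


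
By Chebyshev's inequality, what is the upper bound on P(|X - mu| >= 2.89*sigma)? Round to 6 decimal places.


P <= 1/k^2
k^2 = 2.89^2 = 8.3521
1/k^2 = 1 / 8.3521 ≈ 0.11973037

0.119730


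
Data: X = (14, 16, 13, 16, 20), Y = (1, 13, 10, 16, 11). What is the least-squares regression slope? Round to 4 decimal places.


b = sum((xi-xbar)(yi-ybar)) / sum((xi-xbar)^2)
n = 5, xbar = 79/5 = 15.8, ybar = 51/5 = 10.2
Sxy = sum((xi-xbar)(yi-ybar)) = 22.2
Sxx = sum((xi-xbar)^2) = 28.8
b = Sxy / Sxx = 37/48 ≈ 0.770833

0.7708


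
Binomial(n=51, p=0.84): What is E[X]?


E[X] = n*p = 51 * 0.84 = 42.84

42.84


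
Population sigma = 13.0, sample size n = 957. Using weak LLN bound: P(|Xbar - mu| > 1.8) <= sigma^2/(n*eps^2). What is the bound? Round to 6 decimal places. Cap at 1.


bound = min(1, sigma^2/(n*eps^2))
sigma^2 = 13.0^2 = 169
n*eps^2 = 957 * 1.8^2 = 957 * 3.24 = 3100.68
sigma^2/(n*eps^2) = 169 / 3100.68 ≈ 0.05450417

0.054504


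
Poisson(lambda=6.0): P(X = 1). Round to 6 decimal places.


P = e^(-lam) * lam^k / k!
e^(-6.0) ≈ 0.002478752
lam^k = 6.0^1 = 6
k! = 1! = 1
P = 0.002478752 * 6 / 1 ≈ 0.014873

0.014873


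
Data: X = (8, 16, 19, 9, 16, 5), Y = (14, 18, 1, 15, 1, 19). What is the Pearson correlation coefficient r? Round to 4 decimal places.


r = sum((xi-xbar)(yi-ybar)) / sqrt(sum((xi-xbar)^2) * sum((yi-ybar)^2))
n = 6, xbar = 73/6 ≈ 12.166667, ybar = 68/6 = 34/3 ≈ 11.333333
Sxy = sum((xi-xbar)(yi-ybar)) = -487/3 ≈ -162.333333
Sxx = sum((xi-xbar)^2) = 929/6 ≈ 154.833333
Syy = sum((yi-ybar)^2) = 1012/3 ≈ 337.333333
sqrt(Sxx*Syy) ≈ 228.539809
r = Sxy / sqrt(Sxx*Syy) = -162.333333 / 228.539809 ≈ -0.710307

-0.7103


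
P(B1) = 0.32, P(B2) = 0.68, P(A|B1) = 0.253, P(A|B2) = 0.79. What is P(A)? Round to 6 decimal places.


P(A) = P(A|B1)*P(B1) + P(A|B2)*P(B2)
P(A|B1)*P(B1) = 0.253 * 0.32 = 0.08096
P(A|B2)*P(B2) = 0.79 * 0.68 = 0.5372
P(A) = 0.08096 + 0.5372 = 0.61816

0.618160


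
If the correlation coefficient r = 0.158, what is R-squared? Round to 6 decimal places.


R^2 = r^2 = (0.158)^2 = 0.024964

0.024964


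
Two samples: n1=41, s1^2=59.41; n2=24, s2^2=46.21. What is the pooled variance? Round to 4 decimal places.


sp^2 = ((n1-1)*s1^2 + (n2-1)*s2^2)/(n1+n2-2)
(n1-1)*s1^2 = 40 * 59.41 = 2376.4
(n2-1)*s2^2 = 23 * 46.21 = 1062.83
numerator = 2376.4 + 1062.83 = 3439.23
n1+n2-2 = 63
sp^2 = 3439.23 / 63 = 114641/2100 ≈ 54.590952

54.5910


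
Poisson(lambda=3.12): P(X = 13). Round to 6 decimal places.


P = e^(-lam) * lam^k / k!
e^(-3.12) ≈ 0.04415717
lam^k = 3.12^13 ≈ 2654664.989396
k! = 13! = 6227020800
P = 0.04415717 * 2654664.989396 / 6227020800 ≈ 0.000019

0.000019


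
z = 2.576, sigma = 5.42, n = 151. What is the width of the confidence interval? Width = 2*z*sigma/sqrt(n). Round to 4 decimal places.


width = 2*z*sigma/sqrt(n)
2*z*sigma = 2 * 2.576 * 5.42 = 27.92384
sqrt(151) ≈ 12.288206
width = 27.92384 / 12.288206 ≈ 2.272410

2.2724


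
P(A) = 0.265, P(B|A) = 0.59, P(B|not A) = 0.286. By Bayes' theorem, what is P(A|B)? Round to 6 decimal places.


P(A|B) = P(B|A)*P(A) / P(B), P(B) = P(B|A)*P(A) + P(B|not A)*P(not A)
P(B|A)*P(A) = 0.59 * 0.265 = 0.15635
P(B|not A)*P(not A) = 0.286 * 0.735 = 0.21021
P(B) = 0.15635 + 0.21021 = 0.36656
P(A|B) = 0.15635 / 0.36656 ≈ 0.42653317

0.426533


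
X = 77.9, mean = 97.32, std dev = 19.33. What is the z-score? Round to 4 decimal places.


z = (X - mu) / sigma
X - mu = 77.9 - 97.32 = -19.42
z = -19.42 / 19.33 = -1942/1933 ≈ -1.004656

-1.0047


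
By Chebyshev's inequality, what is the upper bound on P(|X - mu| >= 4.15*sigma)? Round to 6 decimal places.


P <= 1/k^2
k^2 = 4.15^2 = 17.2225
1/k^2 = 1 / 17.2225 = 400/6889 ≈ 0.05806358

0.058064


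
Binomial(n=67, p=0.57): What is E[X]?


E[X] = n*p = 67 * 0.57 = 38.19

38.19


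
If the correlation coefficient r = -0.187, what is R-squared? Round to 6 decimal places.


R^2 = r^2 = (-0.187)^2 = 0.034969

0.034969


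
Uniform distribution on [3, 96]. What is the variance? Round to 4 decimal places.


Var = (b-a)^2 / 12
(b-a)^2 = (96 - 3)^2 = 8649
Var = 8649/12 = 720.75

720.7500


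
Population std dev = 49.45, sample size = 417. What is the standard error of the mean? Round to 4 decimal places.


SE = sigma / sqrt(n)
sqrt(417) ≈ 20.420578
SE = 49.45 / 20.420578 ≈ 2.421577

2.4216


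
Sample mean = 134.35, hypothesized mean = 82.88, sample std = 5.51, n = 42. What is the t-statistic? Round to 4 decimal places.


t = (xbar - mu0) / (s/sqrt(n))
xbar - mu0 = 134.35 - 82.88 = 51.47
sqrt(42) ≈ 6.48074070
s/sqrt(n) = 5.51 / 6.48074070 ≈ 0.85021146
t = 51.47 / 0.85021146 ≈ 60.537881

60.5379


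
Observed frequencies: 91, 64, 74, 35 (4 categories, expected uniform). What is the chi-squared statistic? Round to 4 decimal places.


chi2 = sum((O-E)^2/E), E = total/4
total = 264, E = 264/4 = 66
(91 - 66)^2 / 66 = 625 / 66 = 625/66 ≈ 9.469697
(64 - 66)^2 / 66 = 4 / 66 = 2/33 ≈ 0.060606
(74 - 66)^2 / 66 = 64 / 66 = 32/33 ≈ 0.969697
(35 - 66)^2 / 66 = 961 / 66 = 961/66 ≈ 14.560606
chi2 = 827/33 ≈ 25.060606

25.0606


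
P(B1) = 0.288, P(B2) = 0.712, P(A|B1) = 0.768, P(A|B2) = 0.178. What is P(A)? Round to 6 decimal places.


P(A) = P(A|B1)*P(B1) + P(A|B2)*P(B2)
P(A|B1)*P(B1) = 0.768 * 0.288 = 0.221184
P(A|B2)*P(B2) = 0.178 * 0.712 = 0.126736
P(A) = 0.221184 + 0.126736 = 0.34792

0.347920


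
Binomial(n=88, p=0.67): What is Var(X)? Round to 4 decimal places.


Var = n*p*(1-p) = 88 * 0.67 * 0.33 = 19.4568

19.4568


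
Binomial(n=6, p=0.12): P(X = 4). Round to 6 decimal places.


P = C(n,k) * p^k * (1-p)^(n-k)
C(6,4) = 15
p^k = 0.12^4 = 0.00020736
(1-p)^(n-k) = 0.88^2 = 0.7744
P = 15 * 0.00020736 * 0.7744 ≈ 0.002409

0.002409


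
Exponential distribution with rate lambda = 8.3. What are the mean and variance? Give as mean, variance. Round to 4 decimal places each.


mean = 1/lam, var = 1/lam^2
mean = 1 / 8.3 = 10/83 ≈ 0.120482
lam^2 = 8.3^2 = 68.89
var = 1 / 68.89 = 100/6889 ≈ 0.014516

0.1205, 0.0145


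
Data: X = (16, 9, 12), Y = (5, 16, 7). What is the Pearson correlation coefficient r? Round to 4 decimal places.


r = sum((xi-xbar)(yi-ybar)) / sqrt(sum((xi-xbar)^2) * sum((yi-ybar)^2))
n = 3, xbar = 37/3 ≈ 12.333333, ybar = 28/3 ≈ 9.333333
Sxy = sum((xi-xbar)(yi-ybar)) = -112/3 ≈ -37.333333
Sxx = sum((xi-xbar)^2) = 74/3 ≈ 24.666667
Syy = sum((yi-ybar)^2) = 206/3 ≈ 68.666667
sqrt(Sxx*Syy) ≈ 41.155532
r = Sxy / sqrt(Sxx*Syy) = -37.333333 / 41.155532 ≈ -0.907128

-0.9071


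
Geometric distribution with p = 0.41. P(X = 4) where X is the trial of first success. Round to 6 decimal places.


P = (1-p)^(k-1) * p
(1-p)^(k-1) = 0.59^3 = 0.205379
P = 0.205379 * 0.41 = 0.08420539

0.084205


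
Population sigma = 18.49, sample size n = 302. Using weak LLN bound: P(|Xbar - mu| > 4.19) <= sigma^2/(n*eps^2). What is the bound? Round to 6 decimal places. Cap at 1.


bound = min(1, sigma^2/(n*eps^2))
sigma^2 = 18.49^2 = 341.8801
n*eps^2 = 302 * 4.19^2 = 302 * 17.5561 = 5301.9422
sigma^2/(n*eps^2) = 341.8801 / 5301.9422 ≈ 0.06448205

0.064482


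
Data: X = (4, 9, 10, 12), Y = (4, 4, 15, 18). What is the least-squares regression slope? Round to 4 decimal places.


b = sum((xi-xbar)(yi-ybar)) / sum((xi-xbar)^2)
n = 4, xbar = 35/4 = 8.75, ybar = 41/4 = 10.25
Sxy = sum((xi-xbar)(yi-ybar)) = 59.25
Sxx = sum((xi-xbar)^2) = 34.75
b = Sxy / Sxx = 237/139 ≈ 1.705036

1.7050


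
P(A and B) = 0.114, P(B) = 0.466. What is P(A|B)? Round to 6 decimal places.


P(A|B) = P(A and B) / P(B) = 0.114 / 0.466 = 57/233 ≈ 0.24463519

0.244635


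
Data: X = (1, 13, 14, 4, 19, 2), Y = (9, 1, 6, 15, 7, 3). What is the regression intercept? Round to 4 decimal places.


a = ybar - b*xbar, where b = sum((xi-xbar)(yi-ybar)) / sum((xi-xbar)^2)
n = 6, xbar = 53/6 ≈ 8.833333, ybar = 41/6 ≈ 6.833333
Sxy = sum((xi-xbar)(yi-ybar)) = -343/6 ≈ -57.166667
Sxx = sum((xi-xbar)^2) = 1673/6 ≈ 278.833333
b = Sxy / Sxx = -49/239 ≈ -0.205021
a = 6.833333 - (-0.205021) * 8.833333 = 2066/239 ≈ 8.644351

8.6444


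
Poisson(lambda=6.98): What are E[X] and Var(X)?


E[X] = Var(X) = lambda = 6.98

6.98, 6.98


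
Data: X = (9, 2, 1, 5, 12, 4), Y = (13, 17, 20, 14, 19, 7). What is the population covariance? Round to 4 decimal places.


Cov = (1/n)*sum((xi-xbar)(yi-ybar))
n = 6, xbar = 33/6 = 5.5, ybar = 90/6 = 15
sum((xi-xbar)(yi-ybar)) = 2
Cov = 2 / 6 = 1/3 ≈ 0.333333

0.3333


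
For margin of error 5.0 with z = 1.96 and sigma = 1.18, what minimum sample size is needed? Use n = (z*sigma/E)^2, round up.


z*sigma/E = 1.96 * 1.18 / 5.0 = 0.46256
(z*sigma/E)^2 ≈ 0.213962
round up: n = 1

1


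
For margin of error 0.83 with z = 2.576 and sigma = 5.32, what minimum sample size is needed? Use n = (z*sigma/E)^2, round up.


z*sigma/E = 2.576 * 5.32 / 0.83 ≈ 16.511229
(z*sigma/E)^2 ≈ 272.620680
round up: n = 273

273


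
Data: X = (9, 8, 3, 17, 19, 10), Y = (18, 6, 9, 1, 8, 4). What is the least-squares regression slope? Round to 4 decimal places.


b = sum((xi-xbar)(yi-ybar)) / sum((xi-xbar)^2)
n = 6, xbar = 66/6 = 11, ybar = 46/6 = 23/3 ≈ 7.666667
Sxy = sum((xi-xbar)(yi-ybar)) = -60
Sxx = sum((xi-xbar)^2) = 178
b = Sxy / Sxx = -30/89 ≈ -0.337079

-0.3371


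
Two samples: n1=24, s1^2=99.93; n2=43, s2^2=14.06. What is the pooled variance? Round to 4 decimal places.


sp^2 = ((n1-1)*s1^2 + (n2-1)*s2^2)/(n1+n2-2)
(n1-1)*s1^2 = 23 * 99.93 = 2298.39
(n2-1)*s2^2 = 42 * 14.06 = 590.52
numerator = 2298.39 + 590.52 = 2888.91
n1+n2-2 = 65
sp^2 = 2888.91 / 65 = 288891/6500 ≈ 44.444769

44.4448


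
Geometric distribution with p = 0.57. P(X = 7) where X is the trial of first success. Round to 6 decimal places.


P = (1-p)^(k-1) * p
(1-p)^(k-1) = 0.43^6 ≈ 0.006321363
P = 0.006321363 * 0.57 ≈ 0.003603177

0.003603


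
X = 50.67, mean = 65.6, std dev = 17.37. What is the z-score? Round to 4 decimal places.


z = (X - mu) / sigma
X - mu = 50.67 - 65.6 = -14.93
z = -14.93 / 17.37 = -1493/1737 ≈ -0.859528

-0.8595


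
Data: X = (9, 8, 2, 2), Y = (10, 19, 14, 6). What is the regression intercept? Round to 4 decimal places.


a = ybar - b*xbar, where b = sum((xi-xbar)(yi-ybar)) / sum((xi-xbar)^2)
n = 4, xbar = 21/4 = 5.25, ybar = 49/4 = 12.25
Sxy = sum((xi-xbar)(yi-ybar)) = 24.75
Sxx = sum((xi-xbar)^2) = 42.75
b = Sxy / Sxx = 11/19 ≈ 0.578947
a = 12.25 - 0.578947 * 5.25 = 175/19 ≈ 9.210526

9.2105


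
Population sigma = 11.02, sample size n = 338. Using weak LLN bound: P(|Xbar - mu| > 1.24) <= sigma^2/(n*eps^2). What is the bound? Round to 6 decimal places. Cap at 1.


bound = min(1, sigma^2/(n*eps^2))
sigma^2 = 11.02^2 = 121.4404
n*eps^2 = 338 * 1.24^2 = 338 * 1.5376 = 519.7088
sigma^2/(n*eps^2) = 121.4404 / 519.7088 ≈ 0.23367009

0.233670


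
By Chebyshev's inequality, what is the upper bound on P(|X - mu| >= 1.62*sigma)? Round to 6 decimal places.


P <= 1/k^2
k^2 = 1.62^2 = 2.6244
1/k^2 = 1 / 2.6244 = 2500/6561 ≈ 0.38103948

0.381039


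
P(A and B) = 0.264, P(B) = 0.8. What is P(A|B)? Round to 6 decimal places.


P(A|B) = P(A and B) / P(B) = 0.264 / 0.8 = 0.33

0.330000


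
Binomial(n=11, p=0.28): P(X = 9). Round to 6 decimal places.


P = C(n,k) * p^k * (1-p)^(n-k)
C(11,9) = 55
p^k = 0.28^9 ≈ 0.00001057846
(1-p)^(n-k) = 0.72^2 = 0.5184
P = 55 * 0.00001057846 * 0.5184 ≈ 0.000302

0.000302


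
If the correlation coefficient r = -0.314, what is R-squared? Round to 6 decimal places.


R^2 = r^2 = (-0.314)^2 = 0.098596

0.098596


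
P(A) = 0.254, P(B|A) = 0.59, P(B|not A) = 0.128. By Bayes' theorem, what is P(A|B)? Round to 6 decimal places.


P(A|B) = P(B|A)*P(A) / P(B), P(B) = P(B|A)*P(A) + P(B|not A)*P(not A)
P(B|A)*P(A) = 0.59 * 0.254 = 0.14986
P(B|not A)*P(not A) = 0.128 * 0.746 = 0.095488
P(B) = 0.14986 + 0.095488 = 0.245348
P(A|B) = 0.14986 / 0.245348 ≈ 0.61080588

0.610806


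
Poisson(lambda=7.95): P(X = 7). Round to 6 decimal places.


P = e^(-lam) * lam^k / k!
e^(-7.95) ≈ 0.0003526622
lam^k = 7.95^7 ≈ 2007104.111581
k! = 7! = 5040
P = 0.0003526622 * 2007104.111581 / 5040 ≈ 0.140442

0.140442


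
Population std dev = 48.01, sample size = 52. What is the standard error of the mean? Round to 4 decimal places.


SE = sigma / sqrt(n)
sqrt(52) ≈ 7.211103
SE = 48.01 / 7.211103 ≈ 6.657789

6.6578


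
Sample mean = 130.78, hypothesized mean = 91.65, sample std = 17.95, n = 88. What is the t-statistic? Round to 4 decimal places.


t = (xbar - mu0) / (s/sqrt(n))
xbar - mu0 = 130.78 - 91.65 = 39.13
sqrt(88) ≈ 9.38083152
s/sqrt(n) = 17.95 / 9.38083152 ≈ 1.91347643
t = 39.13 / 1.91347643 ≈ 20.449690

20.4497


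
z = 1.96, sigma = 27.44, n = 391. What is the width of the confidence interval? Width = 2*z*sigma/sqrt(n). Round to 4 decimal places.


width = 2*z*sigma/sqrt(n)
2*z*sigma = 2 * 1.96 * 27.44 = 107.5648
sqrt(391) ≈ 19.773720
width = 107.5648 / 19.773720 ≈ 5.439786

5.4398


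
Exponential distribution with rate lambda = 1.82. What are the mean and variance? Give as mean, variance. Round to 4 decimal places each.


mean = 1/lam, var = 1/lam^2
mean = 1 / 1.82 = 50/91 ≈ 0.549451
lam^2 = 1.82^2 = 3.3124
var = 1 / 3.3124 = 2500/8281 ≈ 0.301896

0.5495, 0.3019


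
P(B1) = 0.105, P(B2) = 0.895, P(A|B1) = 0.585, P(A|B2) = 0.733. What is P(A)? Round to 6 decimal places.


P(A) = P(A|B1)*P(B1) + P(A|B2)*P(B2)
P(A|B1)*P(B1) = 0.585 * 0.105 = 0.061425
P(A|B2)*P(B2) = 0.733 * 0.895 = 0.656035
P(A) = 0.061425 + 0.656035 = 0.71746

0.717460


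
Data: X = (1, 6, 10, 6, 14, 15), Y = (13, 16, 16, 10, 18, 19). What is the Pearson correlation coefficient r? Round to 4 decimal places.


r = sum((xi-xbar)(yi-ybar)) / sqrt(sum((xi-xbar)^2) * sum((yi-ybar)^2))
n = 6, xbar = 52/6 = 26/3 ≈ 8.666667, ybar = 92/6 = 46/3 ≈ 15.333333
Sxy = sum((xi-xbar)(yi-ybar)) = 206/3 ≈ 68.666667
Sxx = sum((xi-xbar)^2) = 430/3 ≈ 143.333333
Syy = sum((yi-ybar)^2) = 166/3 ≈ 55.333333
sqrt(Sxx*Syy) ≈ 89.056786
r = Sxy / sqrt(Sxx*Syy) = 68.666667 / 89.056786 ≈ 0.771044

0.7710


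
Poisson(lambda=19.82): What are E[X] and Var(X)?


E[X] = Var(X) = lambda = 19.82

19.82, 19.82


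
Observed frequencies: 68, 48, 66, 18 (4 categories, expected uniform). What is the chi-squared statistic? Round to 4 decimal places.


chi2 = sum((O-E)^2/E), E = total/4
total = 200, E = 200/4 = 50
(68 - 50)^2 / 50 = 324 / 50 = 6.48
(48 - 50)^2 / 50 = 4 / 50 = 0.08
(66 - 50)^2 / 50 = 256 / 50 = 5.12
(18 - 50)^2 / 50 = 1024 / 50 = 20.48
chi2 = 32.16

32.1600


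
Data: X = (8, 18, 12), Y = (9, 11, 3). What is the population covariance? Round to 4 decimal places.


Cov = (1/n)*sum((xi-xbar)(yi-ybar))
n = 3, xbar = 38/3 ≈ 12.666667, ybar = 23/3 ≈ 7.666667
sum((xi-xbar)(yi-ybar)) = 44/3 ≈ 14.666667
Cov = 14.666667 / 3 = 44/9 ≈ 4.888889

4.8889


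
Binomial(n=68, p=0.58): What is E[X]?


E[X] = n*p = 68 * 0.58 = 39.44

39.44


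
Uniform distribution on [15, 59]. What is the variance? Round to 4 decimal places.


Var = (b-a)^2 / 12
(b-a)^2 = (59 - 15)^2 = 1936
Var = 1936/12 ≈ 161.333333

161.3333


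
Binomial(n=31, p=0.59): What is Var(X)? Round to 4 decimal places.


Var = n*p*(1-p) = 31 * 0.59 * 0.41 = 7.4989

7.4989


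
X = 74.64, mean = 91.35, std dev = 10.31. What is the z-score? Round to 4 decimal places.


z = (X - mu) / sigma
X - mu = 74.64 - 91.35 = -16.71
z = -16.71 / 10.31 = -1671/1031 ≈ -1.620757

-1.6208


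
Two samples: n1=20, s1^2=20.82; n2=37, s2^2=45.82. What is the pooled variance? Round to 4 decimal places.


sp^2 = ((n1-1)*s1^2 + (n2-1)*s2^2)/(n1+n2-2)
(n1-1)*s1^2 = 19 * 20.82 = 395.58
(n2-1)*s2^2 = 36 * 45.82 = 1649.52
numerator = 395.58 + 1649.52 = 2045.1
n1+n2-2 = 55
sp^2 = 2045.1 / 55 = 20451/550 ≈ 37.183636

37.1836


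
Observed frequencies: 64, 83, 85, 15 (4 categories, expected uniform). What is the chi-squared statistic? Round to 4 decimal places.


chi2 = sum((O-E)^2/E), E = total/4
total = 247, E = 247/4 = 61.75
(64 - 61.75)^2 / 61.75 = 5.0625 / 61.75 = 81/988 ≈ 0.081984
(83 - 61.75)^2 / 61.75 = 451.5625 / 61.75 = 7225/988 ≈ 7.312753
(85 - 61.75)^2 / 61.75 = 540.5625 / 61.75 = 8649/988 ≈ 8.754049
(15 - 61.75)^2 / 61.75 = 2185.5625 / 61.75 = 34969/988 ≈ 35.393725
chi2 = 12731/247 ≈ 51.542510

51.5425


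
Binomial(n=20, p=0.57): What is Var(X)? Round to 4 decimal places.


Var = n*p*(1-p) = 20 * 0.57 * 0.43 = 4.902

4.9020


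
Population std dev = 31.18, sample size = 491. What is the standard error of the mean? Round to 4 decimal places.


SE = sigma / sqrt(n)
sqrt(491) ≈ 22.158520
SE = 31.18 / 22.158520 ≈ 1.407134

1.4071


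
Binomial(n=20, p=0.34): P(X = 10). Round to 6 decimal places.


P = C(n,k) * p^k * (1-p)^(n-k)
C(20,10) = 184756
p^k = 0.34^10 ≈ 0.00002064378
(1-p)^(n-k) = 0.66^10 ≈ 0.01568337
P = 184756 * 0.00002064378 * 0.01568337 ≈ 0.059817

0.059817


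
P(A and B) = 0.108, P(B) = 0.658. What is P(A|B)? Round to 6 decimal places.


P(A|B) = P(A and B) / P(B) = 0.108 / 0.658 = 54/329 ≈ 0.16413374

0.164134


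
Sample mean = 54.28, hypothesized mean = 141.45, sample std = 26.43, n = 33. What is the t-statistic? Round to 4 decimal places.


t = (xbar - mu0) / (s/sqrt(n))
xbar - mu0 = 54.28 - 141.45 = -87.17
sqrt(33) ≈ 5.74456265
s/sqrt(n) = 26.43 / 5.74456265 ≈ 4.60087245
t = -87.17 / 4.60087245 ≈ -18.946407

-18.9464


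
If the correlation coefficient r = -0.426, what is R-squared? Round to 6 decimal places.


R^2 = r^2 = (-0.426)^2 = 0.181476

0.181476


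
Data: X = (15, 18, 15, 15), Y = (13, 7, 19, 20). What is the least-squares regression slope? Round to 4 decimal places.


b = sum((xi-xbar)(yi-ybar)) / sum((xi-xbar)^2)
n = 4, xbar = 63/4 = 15.75, ybar = 59/4 = 14.75
Sxy = sum((xi-xbar)(yi-ybar)) = -23.25
Sxx = sum((xi-xbar)^2) = 6.75
b = Sxy / Sxx = -31/9 ≈ -3.444444

-3.4444


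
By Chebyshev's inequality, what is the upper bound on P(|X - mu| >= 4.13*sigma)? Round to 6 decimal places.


P <= 1/k^2
k^2 = 4.13^2 = 17.0569
1/k^2 = 1 / 17.0569 ≈ 0.05862730

0.058627


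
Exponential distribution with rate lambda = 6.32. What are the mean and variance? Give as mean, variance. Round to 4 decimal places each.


mean = 1/lam, var = 1/lam^2
mean = 1 / 6.32 = 25/158 ≈ 0.158228
lam^2 = 6.32^2 = 39.9424
var = 1 / 39.9424 ≈ 0.025036

0.1582, 0.0250


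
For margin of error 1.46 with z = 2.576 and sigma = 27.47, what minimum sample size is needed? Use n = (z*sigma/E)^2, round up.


z*sigma/E = 2.576 * 27.47 / 1.46 = 442267/9125 ≈ 48.467616
(z*sigma/E)^2 ≈ 2349.109843
round up: n = 2350

2350


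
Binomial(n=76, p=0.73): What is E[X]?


E[X] = n*p = 76 * 0.73 = 55.48

55.48


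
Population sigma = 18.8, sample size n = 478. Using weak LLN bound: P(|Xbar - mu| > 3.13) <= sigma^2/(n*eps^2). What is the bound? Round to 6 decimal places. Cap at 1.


bound = min(1, sigma^2/(n*eps^2))
sigma^2 = 18.8^2 = 353.44
n*eps^2 = 478 * 3.13^2 = 478 * 9.7969 = 4682.9182
sigma^2/(n*eps^2) = 353.44 / 4682.9182 ≈ 0.07547431

0.075474
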